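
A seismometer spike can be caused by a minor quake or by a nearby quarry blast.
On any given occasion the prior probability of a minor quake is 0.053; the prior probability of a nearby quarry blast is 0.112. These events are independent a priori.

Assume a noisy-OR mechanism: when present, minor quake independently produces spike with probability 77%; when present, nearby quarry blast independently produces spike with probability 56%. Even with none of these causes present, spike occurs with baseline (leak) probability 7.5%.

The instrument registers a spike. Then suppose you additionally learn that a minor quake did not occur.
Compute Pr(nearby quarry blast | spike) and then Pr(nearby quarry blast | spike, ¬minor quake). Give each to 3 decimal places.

Pr(nearby quarry blast | spike) ≈ 0.405; Pr(nearby quarry blast | spike, ¬minor quake) ≈ 0.499

Under noisy-OR, P(spike | causes) = 1 − (1−0.075)·∏(1−qᵢ) over the active causes.
Weight on nearby quarry blast=true, given the evidence: 0.062896 + 0.005380 = 0.068276
Denominator P(spike): 0.075×0.947×0.888 + 0.593×0.947×0.112 + 0.78725×0.053×0.888 + 0.90639×0.053×0.112 = 0.168397
P(nearby quarry blast | spike) = 0.068276/0.168397 ≈ 0.405

Now condition on the additional information:
P(spike | ¬minor quake) = 0.075·0.888 + 0.593·0.112 = 0.066600 + 0.066416 = 0.133016
The nearby quarry blast-present share is 0.593·0.112 = 0.066416.
So P(nearby quarry blast | spike, ¬minor quake) = 0.066416/0.133016 ≈ 0.499.
Ruling out minor quake raises the posterior on nearby quarry blast — the flip side of explaining away.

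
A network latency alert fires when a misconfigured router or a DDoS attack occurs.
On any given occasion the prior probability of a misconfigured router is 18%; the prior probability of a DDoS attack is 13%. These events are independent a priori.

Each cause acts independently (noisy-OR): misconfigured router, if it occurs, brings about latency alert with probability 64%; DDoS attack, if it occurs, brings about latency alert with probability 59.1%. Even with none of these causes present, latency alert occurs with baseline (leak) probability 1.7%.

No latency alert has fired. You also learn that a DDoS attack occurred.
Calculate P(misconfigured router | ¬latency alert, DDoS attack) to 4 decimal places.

Under noisy-OR, P(latency alert | causes) = 1 − (1−0.017)·∏(1−qᵢ) over the active causes.
Weight on misconfigured router=true, given the evidence: 0.144737×0.18 = 0.026053
Denominator P(¬latency alert | DDoS attack): 0.402047×0.82 + 0.144737×0.18 = 0.355732
Posterior = 0.026053 / 0.355732 ≈ 0.0732

P(misconfigured router | ¬latency alert, DDoS attack) ≈ 0.0732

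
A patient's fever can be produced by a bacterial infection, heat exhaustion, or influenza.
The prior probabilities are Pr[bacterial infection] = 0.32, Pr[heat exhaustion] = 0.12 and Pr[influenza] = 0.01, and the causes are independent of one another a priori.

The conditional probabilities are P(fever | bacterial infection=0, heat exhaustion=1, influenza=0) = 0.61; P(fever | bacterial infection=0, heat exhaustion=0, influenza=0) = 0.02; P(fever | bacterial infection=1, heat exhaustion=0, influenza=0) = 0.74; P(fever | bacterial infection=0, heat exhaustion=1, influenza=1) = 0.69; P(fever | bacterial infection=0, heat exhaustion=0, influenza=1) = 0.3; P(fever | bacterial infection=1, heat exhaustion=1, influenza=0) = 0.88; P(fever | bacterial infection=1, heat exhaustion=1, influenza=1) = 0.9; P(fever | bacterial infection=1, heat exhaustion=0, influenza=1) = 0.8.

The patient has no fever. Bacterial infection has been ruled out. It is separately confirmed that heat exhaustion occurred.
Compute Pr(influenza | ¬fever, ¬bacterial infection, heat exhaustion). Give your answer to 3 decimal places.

Sum P(¬fever|·) weighted by the priors over both values of influenza:
  P(¬fever | ¬bacterial infection, heat exhaustion) = 0.39*0.99 + 0.31*0.01
        = 0.386100 + 0.003100 = 0.389200
The terms with influenza present sum to 0.003100, so
  P(influenza | ¬fever, ¬bacterial infection, heat exhaustion) = 0.003100 / 0.389200 ≈ 0.008

Pr(influenza | ¬fever, ¬bacterial infection, heat exhaustion) ≈ 0.008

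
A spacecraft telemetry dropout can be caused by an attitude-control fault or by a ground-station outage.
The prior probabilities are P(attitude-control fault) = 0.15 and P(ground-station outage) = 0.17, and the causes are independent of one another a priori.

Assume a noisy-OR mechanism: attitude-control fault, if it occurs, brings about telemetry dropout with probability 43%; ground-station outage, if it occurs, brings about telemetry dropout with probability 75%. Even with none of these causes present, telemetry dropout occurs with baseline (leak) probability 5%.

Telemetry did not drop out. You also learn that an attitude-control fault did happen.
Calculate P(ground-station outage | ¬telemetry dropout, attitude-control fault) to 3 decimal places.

P(ground-station outage | ¬telemetry dropout, attitude-control fault) ≈ 0.049

Under noisy-OR, P(telemetry dropout | causes) = 1 − (1−0.05)·∏(1−qᵢ) over the active causes.
P(¬telemetry dropout | attitude-control fault) = 0.5415·0.83 + 0.135375·0.17 = 0.449445 + 0.023014 = 0.472459
Restricting to configurations with ground-station outage present: 0.135375·0.17 = 0.023014.
Hence the posterior is 0.023014/0.472459 ≈ 0.049.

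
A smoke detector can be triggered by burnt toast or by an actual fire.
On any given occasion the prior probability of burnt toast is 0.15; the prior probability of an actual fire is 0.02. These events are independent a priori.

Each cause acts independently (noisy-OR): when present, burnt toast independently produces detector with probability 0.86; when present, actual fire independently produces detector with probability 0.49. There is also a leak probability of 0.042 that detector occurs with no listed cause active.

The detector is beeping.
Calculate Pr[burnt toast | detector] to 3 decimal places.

Under noisy-OR, P(detector | causes) = 1 − (1−0.042)·∏(1−qᵢ) over the active causes.
P(detector) = 0.042×0.85×0.98 + 0.51142×0.85×0.02 + 0.86588×0.15×0.98 + 0.931599×0.15×0.02 = 0.034986 + 0.008694 + 0.127284 + 0.002795 = 0.173759
Restricting to configurations with burnt toast present: 0.127284 + 0.002795 = 0.130079.
P(burnt toast | detector) = 0.130079 / 0.173759 ≈ 0.749

Pr[burnt toast | detector] ≈ 0.749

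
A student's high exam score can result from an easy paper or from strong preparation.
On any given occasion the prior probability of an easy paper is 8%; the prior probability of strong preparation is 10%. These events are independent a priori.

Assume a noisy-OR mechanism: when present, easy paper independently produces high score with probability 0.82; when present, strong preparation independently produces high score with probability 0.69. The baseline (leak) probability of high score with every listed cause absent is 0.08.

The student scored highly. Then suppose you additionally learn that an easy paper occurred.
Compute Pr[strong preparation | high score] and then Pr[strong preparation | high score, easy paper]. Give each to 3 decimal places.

Under noisy-OR, P(high score | causes) = 1 − (1−0.08)·∏(1−qᵢ) over the active causes.
P(high score) = 0.08*0.92*0.9 + 0.7148*0.92*0.1 + 0.8344*0.08*0.9 + 0.948664*0.08*0.1 = 0.066240 + 0.065762 + 0.060077 + 0.007589 = 0.199668
Of this, 0.073351 comes from 0.065762 + 0.007589 (the strong preparation=true cases).
Hence the posterior is 0.073351/0.199668 ≈ 0.367.

With the extra evidence:
Weight on strong preparation=true, given the evidence: 0.948664·0.1 = 0.094866
The normalizing constant is 0.8344·0.9 + 0.948664·0.1 = 0.845826
Posterior = 0.094866 / 0.845826 ≈ 0.112

Pr[strong preparation | high score] ≈ 0.367; Pr[strong preparation | high score, easy paper] ≈ 0.112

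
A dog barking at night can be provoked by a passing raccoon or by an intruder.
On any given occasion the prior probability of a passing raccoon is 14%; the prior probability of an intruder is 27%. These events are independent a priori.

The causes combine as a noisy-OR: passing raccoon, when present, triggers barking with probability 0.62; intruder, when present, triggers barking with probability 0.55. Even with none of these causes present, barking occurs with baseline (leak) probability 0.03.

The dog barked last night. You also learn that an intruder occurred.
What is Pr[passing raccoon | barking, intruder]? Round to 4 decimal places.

Pr[passing raccoon | barking, intruder] ≈ 0.1942

Under noisy-OR, P(barking | causes) = 1 − (1−0.03)·∏(1−qᵢ) over the active causes.
P(barking | intruder) = 0.5635·0.86 + 0.83413·0.14 = 0.484610 + 0.116778 = 0.601388
Restricting to configurations with passing raccoon present: 0.83413·0.14 = 0.116778.
So P(passing raccoon | barking, intruder) = 0.116778/0.601388 ≈ 0.1942.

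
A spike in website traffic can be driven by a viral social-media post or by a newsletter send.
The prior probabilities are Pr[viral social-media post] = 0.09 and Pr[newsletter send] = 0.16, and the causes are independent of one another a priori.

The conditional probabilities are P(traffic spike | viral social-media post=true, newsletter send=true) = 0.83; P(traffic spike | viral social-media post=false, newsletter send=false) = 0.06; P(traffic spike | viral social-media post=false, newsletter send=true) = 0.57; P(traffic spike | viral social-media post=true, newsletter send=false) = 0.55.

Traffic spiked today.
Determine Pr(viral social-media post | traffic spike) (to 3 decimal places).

Pr(viral social-media post | traffic spike) ≈ 0.294

Weight on viral social-media post=true, given the evidence: 0.041580 + 0.011952 = 0.053532
Normalizer over all consistent configurations: 0.06·0.91·0.84 + 0.57·0.91·0.16 + 0.55·0.09·0.84 + 0.83·0.09·0.16 = 0.182388
P(viral social-media post | traffic spike) = 0.053532/0.182388 ≈ 0.294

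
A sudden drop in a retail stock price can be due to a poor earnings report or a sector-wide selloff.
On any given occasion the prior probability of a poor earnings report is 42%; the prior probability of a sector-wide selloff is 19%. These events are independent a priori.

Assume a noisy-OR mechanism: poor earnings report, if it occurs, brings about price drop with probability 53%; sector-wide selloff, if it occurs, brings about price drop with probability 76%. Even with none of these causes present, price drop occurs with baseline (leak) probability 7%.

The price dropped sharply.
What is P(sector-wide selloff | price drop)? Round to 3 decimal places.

Under noisy-OR, P(price drop | causes) = 1 − (1−0.07)·∏(1−qᵢ) over the active causes.
For the numerator, keep only sector-wide selloff=true terms: 0.085603 + 0.071429 = 0.157032
Normalizer over all consistent configurations: 0.07*0.58*0.81 + 0.7768*0.58*0.19 + 0.5629*0.42*0.81 + 0.895096*0.42*0.19 = 0.381417
Posterior = 0.157032 / 0.381417 ≈ 0.412

P(sector-wide selloff | price drop) ≈ 0.412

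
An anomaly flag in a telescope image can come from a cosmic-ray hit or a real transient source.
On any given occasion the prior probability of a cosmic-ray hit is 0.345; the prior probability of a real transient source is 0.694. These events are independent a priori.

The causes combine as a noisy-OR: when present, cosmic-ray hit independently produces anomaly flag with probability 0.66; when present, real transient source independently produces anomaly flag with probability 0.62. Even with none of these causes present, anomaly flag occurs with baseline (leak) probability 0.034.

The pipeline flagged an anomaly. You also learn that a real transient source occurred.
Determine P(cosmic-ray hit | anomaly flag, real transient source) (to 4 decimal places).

Under noisy-OR, P(anomaly flag | causes) = 1 − (1−0.034)·∏(1−qᵢ) over the active causes.
Numerator (weight on configurations with cosmic-ray hit): 0.875193*0.345 = 0.301942
Denominator P(anomaly flag | real transient source): 0.63292*0.655 + 0.875193*0.345 = 0.716505
P(cosmic-ray hit | anomaly flag, real transient source) = 0.301942/0.716505 ≈ 0.4214

P(cosmic-ray hit | anomaly flag, real transient source) ≈ 0.4214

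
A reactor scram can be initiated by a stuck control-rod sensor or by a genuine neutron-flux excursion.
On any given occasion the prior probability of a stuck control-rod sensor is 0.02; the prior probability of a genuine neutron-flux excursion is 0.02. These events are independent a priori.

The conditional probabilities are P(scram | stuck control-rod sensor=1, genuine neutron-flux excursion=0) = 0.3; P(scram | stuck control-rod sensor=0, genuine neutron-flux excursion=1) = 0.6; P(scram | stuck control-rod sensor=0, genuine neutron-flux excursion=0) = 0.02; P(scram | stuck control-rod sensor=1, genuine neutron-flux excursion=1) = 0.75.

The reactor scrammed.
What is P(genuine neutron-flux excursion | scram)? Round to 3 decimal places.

P(genuine neutron-flux excursion | scram) ≈ 0.325

P(scram) = 0.02·0.98·0.98 + 0.6·0.98·0.02 + 0.3·0.02·0.98 + 0.75·0.02·0.02 = 0.019208 + 0.011760 + 0.005880 + 0.000300 = 0.037148
The genuine neutron-flux excursion-present share is 0.011760 + 0.000300 = 0.012060.
P(genuine neutron-flux excursion | scram) = 0.012060 / 0.037148 ≈ 0.325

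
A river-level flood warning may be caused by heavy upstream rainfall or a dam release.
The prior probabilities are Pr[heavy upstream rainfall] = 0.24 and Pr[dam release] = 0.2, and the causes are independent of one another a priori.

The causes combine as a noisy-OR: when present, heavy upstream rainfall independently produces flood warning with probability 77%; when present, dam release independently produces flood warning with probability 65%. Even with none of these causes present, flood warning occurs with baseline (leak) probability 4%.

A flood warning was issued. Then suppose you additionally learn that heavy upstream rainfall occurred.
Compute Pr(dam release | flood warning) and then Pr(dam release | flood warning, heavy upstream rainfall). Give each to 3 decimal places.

Under noisy-OR, P(flood warning | causes) = 1 − (1−0.04)·∏(1−qᵢ) over the active causes.
P(flood warning) = 0.04*0.76*0.8 + 0.664*0.76*0.2 + 0.7792*0.24*0.8 + 0.92272*0.24*0.2 = 0.024320 + 0.100928 + 0.149606 + 0.044291 = 0.319145
The dam release-present share is 0.100928 + 0.044291 = 0.145219.
So P(dam release | flood warning) = 0.145219/0.319145 ≈ 0.455.

Now condition on the additional information:
For the numerator, keep only dam release=true terms: 0.92272·0.2 = 0.184544
The normalizing constant is 0.7792·0.8 + 0.92272·0.2 = 0.807904
Posterior = 0.184544 / 0.807904 ≈ 0.228

Pr(dam release | flood warning) ≈ 0.455; Pr(dam release | flood warning, heavy upstream rainfall) ≈ 0.228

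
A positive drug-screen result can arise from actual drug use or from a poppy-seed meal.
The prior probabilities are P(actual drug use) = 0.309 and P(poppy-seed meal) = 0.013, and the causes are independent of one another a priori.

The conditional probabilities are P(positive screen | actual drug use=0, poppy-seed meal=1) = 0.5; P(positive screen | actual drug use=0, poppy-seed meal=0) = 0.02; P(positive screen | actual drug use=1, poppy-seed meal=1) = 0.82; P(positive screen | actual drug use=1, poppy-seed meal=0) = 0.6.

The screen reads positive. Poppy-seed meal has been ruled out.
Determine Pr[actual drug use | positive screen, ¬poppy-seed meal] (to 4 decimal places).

Pr[actual drug use | positive screen, ¬poppy-seed meal] ≈ 0.9306

By total probability over both values of actual drug use:
  P(positive screen | ¬poppy-seed meal) = 0.02·0.691 + 0.6·0.309
        = 0.013820 + 0.185400 = 0.199220
Keeping only the actual drug use-present terms gives 0.185400, so
  P(actual drug use | positive screen, ¬poppy-seed meal) = 0.185400 / 0.199220 ≈ 0.9306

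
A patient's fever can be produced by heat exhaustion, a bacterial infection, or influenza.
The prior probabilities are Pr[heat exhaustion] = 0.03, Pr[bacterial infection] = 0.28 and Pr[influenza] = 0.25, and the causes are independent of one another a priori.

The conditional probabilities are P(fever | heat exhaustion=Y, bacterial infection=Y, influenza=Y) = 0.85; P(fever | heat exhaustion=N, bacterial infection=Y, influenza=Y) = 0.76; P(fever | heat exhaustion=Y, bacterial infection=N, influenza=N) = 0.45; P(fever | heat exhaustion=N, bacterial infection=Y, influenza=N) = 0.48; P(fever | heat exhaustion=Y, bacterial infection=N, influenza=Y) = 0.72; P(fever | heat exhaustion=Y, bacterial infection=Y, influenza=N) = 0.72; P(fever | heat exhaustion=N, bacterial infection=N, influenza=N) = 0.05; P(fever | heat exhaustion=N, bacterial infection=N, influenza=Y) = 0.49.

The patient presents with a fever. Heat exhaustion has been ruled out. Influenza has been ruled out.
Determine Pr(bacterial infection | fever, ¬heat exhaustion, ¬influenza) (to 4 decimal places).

P(fever | ¬heat exhaustion, ¬influenza) = 0.05×0.72 + 0.48×0.28 = 0.036000 + 0.134400 = 0.170400
Of this, 0.134400 comes from 0.48×0.28 (the bacterial infection=true cases).
So P(bacterial infection | fever, ¬heat exhaustion, ¬influenza) = 0.134400/0.170400 ≈ 0.7887.

Pr(bacterial infection | fever, ¬heat exhaustion, ¬influenza) ≈ 0.7887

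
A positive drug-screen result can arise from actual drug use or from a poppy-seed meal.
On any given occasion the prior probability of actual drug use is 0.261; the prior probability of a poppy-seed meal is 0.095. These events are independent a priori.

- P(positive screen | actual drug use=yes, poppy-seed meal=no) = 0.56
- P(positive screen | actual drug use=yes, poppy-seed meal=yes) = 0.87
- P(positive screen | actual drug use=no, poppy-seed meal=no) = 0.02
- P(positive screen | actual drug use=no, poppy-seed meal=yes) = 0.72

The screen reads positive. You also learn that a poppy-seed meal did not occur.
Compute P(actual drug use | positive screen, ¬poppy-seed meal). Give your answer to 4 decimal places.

By total probability over both values of actual drug use:
  P(positive screen | ¬poppy-seed meal) = 0.02×0.739 + 0.56×0.261
        = 0.014780 + 0.146160 = 0.160940
Keeping only the actual drug use-present terms gives 0.146160, so
  P(actual drug use | positive screen, ¬poppy-seed meal) = 0.146160 / 0.160940 ≈ 0.9082

P(actual drug use | positive screen, ¬poppy-seed meal) ≈ 0.9082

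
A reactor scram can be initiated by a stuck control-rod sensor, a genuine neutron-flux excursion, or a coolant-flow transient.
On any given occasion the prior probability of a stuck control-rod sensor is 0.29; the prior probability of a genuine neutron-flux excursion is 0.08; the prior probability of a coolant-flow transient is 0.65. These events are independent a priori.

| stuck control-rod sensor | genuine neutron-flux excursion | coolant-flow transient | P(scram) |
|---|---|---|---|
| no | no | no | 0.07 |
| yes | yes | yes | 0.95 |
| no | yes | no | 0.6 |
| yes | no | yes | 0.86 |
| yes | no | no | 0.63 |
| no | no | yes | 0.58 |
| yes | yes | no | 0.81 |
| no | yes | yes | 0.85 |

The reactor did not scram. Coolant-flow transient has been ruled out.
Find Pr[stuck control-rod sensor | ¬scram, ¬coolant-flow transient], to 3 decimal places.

Pr[stuck control-rod sensor | ¬scram, ¬coolant-flow transient] ≈ 0.141

Weight on stuck control-rod sensor=true, given the evidence: 0.098716 + 0.004408 = 0.103124
The normalizing constant is 0.93×0.71×0.92 + 0.4×0.71×0.08 + 0.37×0.29×0.92 + 0.19×0.29×0.08 = 0.733320
P(stuck control-rod sensor | ¬scram, ¬coolant-flow transient) = 0.103124/0.733320 ≈ 0.141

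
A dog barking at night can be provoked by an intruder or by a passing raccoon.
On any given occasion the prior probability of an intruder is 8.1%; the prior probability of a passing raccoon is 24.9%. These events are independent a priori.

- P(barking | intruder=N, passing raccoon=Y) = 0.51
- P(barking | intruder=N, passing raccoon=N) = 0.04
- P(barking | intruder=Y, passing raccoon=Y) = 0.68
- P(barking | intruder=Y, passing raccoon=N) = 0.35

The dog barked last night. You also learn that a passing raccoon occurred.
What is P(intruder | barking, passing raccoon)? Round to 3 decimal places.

Sum P(barking|·) weighted by the priors over both values of intruder:
  P(barking | passing raccoon) = 0.51·0.919 + 0.68·0.081
        = 0.468690 + 0.055080 = 0.523770
Configurations with intruder contribute 0.055080, so
  P(intruder | barking, passing raccoon) = 0.055080 / 0.523770 ≈ 0.105

P(intruder | barking, passing raccoon) ≈ 0.105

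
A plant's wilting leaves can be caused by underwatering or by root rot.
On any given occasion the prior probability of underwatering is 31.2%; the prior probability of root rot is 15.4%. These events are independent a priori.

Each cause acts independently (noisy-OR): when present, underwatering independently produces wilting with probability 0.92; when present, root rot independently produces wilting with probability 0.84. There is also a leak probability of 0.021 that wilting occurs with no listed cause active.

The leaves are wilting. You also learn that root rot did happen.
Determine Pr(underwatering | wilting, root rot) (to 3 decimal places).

Under noisy-OR, P(wilting | causes) = 1 − (1−0.021)·∏(1−qᵢ) over the active causes.
Weight on underwatering=true, given the evidence: 0.987469·0.312 = 0.308090
Normalizer over all consistent configurations: 0.84336·0.688 + 0.987469·0.312 = 0.888322
Posterior = 0.308090 / 0.888322 ≈ 0.347

Pr(underwatering | wilting, root rot) ≈ 0.347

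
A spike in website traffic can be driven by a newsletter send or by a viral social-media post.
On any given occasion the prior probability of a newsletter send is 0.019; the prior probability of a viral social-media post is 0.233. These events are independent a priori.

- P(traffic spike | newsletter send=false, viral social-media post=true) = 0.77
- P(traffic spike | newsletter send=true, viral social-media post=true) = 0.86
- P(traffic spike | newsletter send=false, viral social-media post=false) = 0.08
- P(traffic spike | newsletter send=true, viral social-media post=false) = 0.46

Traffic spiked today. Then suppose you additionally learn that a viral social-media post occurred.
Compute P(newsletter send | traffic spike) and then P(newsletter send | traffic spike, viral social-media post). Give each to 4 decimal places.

P(newsletter send | traffic spike) ≈ 0.0426; P(newsletter send | traffic spike, viral social-media post) ≈ 0.0212

By total probability over the 4 (newsletter send, viral social-media post) configurations:
  P(traffic spike) = 0.08×0.981×0.767 + 0.77×0.981×0.233 + 0.46×0.019×0.767 + 0.86×0.019×0.233
        = 0.060194 + 0.176001 + 0.006704 + 0.003807 = 0.246706
Keeping only the newsletter send-present terms gives 0.010511, so
  P(newsletter send | traffic spike) = 0.010511 / 0.246706 ≈ 0.0426

Now condition on the additional information:
P(traffic spike | viral social-media post) = 0.77×0.981 + 0.86×0.019 = 0.755370 + 0.016340 = 0.771710
The newsletter send-present share is 0.86×0.019 = 0.016340.
Hence the posterior is 0.016340/0.771710 ≈ 0.0212.
Conditioning on viral social-media post lowers the posterior on newsletter send: the classic explaining-away effect in a common-effect structure.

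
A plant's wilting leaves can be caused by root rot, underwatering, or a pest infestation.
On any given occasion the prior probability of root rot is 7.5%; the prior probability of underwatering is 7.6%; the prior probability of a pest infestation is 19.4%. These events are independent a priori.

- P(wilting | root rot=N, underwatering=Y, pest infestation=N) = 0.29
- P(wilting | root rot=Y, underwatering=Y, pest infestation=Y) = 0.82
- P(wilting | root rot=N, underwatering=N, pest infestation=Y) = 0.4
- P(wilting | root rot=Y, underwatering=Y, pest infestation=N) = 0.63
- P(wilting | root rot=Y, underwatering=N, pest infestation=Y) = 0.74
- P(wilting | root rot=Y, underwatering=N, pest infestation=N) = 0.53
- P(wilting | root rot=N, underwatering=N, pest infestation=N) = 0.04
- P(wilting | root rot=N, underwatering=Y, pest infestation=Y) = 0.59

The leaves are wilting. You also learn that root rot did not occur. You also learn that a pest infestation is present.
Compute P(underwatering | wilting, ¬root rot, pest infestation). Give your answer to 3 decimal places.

By total probability over both values of underwatering:
  P(wilting | ¬root rot, pest infestation) = 0.4×0.924 + 0.59×0.076
        = 0.369600 + 0.044840 = 0.414440
Configurations with underwatering contribute 0.044840, so
  P(underwatering | wilting, ¬root rot, pest infestation) = 0.044840 / 0.414440 ≈ 0.108

P(underwatering | wilting, ¬root rot, pest infestation) ≈ 0.108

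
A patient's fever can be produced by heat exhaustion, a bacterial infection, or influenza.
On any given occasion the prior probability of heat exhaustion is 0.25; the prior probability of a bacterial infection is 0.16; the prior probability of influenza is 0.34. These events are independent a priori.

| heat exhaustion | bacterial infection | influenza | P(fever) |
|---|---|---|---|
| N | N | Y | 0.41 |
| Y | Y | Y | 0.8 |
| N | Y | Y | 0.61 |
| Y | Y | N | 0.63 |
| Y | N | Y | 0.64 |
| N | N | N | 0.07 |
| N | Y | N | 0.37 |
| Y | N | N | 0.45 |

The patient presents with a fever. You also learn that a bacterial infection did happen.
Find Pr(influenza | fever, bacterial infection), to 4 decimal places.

Pr(influenza | fever, bacterial infection) ≈ 0.4378

P(fever | bacterial infection) = 0.37×0.75×0.66 + 0.61×0.75×0.34 + 0.63×0.25×0.66 + 0.8×0.25×0.34 = 0.183150 + 0.155550 + 0.103950 + 0.068000 = 0.510650
Of this, 0.223550 comes from 0.155550 + 0.068000 (the influenza=true cases).
Hence the posterior is 0.223550/0.510650 ≈ 0.4378.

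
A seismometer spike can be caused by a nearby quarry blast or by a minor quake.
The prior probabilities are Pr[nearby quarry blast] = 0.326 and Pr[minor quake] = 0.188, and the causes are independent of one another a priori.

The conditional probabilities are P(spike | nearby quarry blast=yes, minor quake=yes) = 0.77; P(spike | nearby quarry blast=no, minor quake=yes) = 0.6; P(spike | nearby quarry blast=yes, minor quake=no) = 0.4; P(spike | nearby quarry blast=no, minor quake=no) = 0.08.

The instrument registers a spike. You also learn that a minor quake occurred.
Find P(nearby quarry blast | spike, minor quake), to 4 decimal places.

Weight on nearby quarry blast=true, given the evidence: 0.77*0.326 = 0.251020
Normalizer over all consistent configurations: 0.6*0.674 + 0.77*0.326 = 0.655420
P(nearby quarry blast | spike, minor quake) = 0.251020/0.655420 ≈ 0.3830

P(nearby quarry blast | spike, minor quake) ≈ 0.3830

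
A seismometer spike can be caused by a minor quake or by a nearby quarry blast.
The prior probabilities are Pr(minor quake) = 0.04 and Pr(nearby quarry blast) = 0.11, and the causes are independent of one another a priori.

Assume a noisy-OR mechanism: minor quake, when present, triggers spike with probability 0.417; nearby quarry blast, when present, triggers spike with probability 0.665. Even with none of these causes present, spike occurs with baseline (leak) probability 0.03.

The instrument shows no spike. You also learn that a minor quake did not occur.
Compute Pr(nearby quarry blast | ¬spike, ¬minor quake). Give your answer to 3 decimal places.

Under noisy-OR, P(spike | causes) = 1 − (1−0.03)·∏(1−qᵢ) over the active causes.
P(¬spike | ¬minor quake) = 0.97·0.89 + 0.32495·0.11 = 0.863300 + 0.035745 = 0.899045
Restricting to configurations with nearby quarry blast present: 0.32495·0.11 = 0.035745.
Hence the posterior is 0.035745/0.899045 ≈ 0.040.

Pr(nearby quarry blast | ¬spike, ¬minor quake) ≈ 0.040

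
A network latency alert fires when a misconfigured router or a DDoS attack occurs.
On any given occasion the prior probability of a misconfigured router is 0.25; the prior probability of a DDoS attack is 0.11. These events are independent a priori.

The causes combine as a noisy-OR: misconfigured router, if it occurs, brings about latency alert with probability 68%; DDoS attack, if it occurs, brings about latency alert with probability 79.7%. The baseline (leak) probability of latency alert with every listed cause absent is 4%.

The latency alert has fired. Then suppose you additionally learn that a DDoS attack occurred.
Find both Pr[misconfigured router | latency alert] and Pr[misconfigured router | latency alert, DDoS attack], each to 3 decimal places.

Under noisy-OR, P(latency alert | causes) = 1 − (1−0.04)·∏(1−qᵢ) over the active causes.
For the numerator, keep only misconfigured router=true terms: 0.154148 + 0.025785 = 0.179933
Normalizer over all consistent configurations: 0.04*0.75*0.89 + 0.80512*0.75*0.11 + 0.6928*0.25*0.89 + 0.937638*0.25*0.11 = 0.273055
P(misconfigured router | latency alert) = 0.179933/0.273055 ≈ 0.659

With the extra evidence:
P(latency alert | DDoS attack) = 0.80512*0.75 + 0.937638*0.25 = 0.603840 + 0.234409 = 0.838249
Restricting to configurations with misconfigured router present: 0.937638*0.25 = 0.234409.
Hence the posterior is 0.234409/0.838249 ≈ 0.280.
This is intercausal reasoning (explaining away): once DDoS attack accounts for the latency alert, misconfigured router becomes less likely.

Pr[misconfigured router | latency alert] ≈ 0.659; Pr[misconfigured router | latency alert, DDoS attack] ≈ 0.280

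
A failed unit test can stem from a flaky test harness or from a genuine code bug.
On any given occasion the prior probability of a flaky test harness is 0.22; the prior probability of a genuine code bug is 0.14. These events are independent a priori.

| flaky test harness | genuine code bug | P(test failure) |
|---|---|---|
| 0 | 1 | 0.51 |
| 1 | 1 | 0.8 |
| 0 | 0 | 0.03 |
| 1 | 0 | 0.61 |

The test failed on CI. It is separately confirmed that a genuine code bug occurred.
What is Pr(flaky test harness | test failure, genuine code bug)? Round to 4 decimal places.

Enumerate both values of flaky test harness and weight by the priors:
  P(test failure | genuine code bug) = 0.51*0.78 + 0.8*0.22
        = 0.397800 + 0.176000 = 0.573800
Configurations with flaky test harness contribute 0.176000, so
  P(flaky test harness | test failure, genuine code bug) = 0.176000 / 0.573800 ≈ 0.3067

Pr(flaky test harness | test failure, genuine code bug) ≈ 0.3067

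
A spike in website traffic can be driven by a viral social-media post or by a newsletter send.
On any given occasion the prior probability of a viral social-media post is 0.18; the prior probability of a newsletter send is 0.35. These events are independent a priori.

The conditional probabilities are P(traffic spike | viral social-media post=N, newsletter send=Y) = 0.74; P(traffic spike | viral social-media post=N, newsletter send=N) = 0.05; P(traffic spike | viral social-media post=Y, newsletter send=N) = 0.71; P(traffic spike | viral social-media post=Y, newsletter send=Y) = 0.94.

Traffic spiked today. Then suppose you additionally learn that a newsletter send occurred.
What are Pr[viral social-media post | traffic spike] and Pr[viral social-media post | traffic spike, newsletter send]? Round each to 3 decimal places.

By total probability over the 4 (viral social-media post, newsletter send) configurations:
  P(traffic spike) = 0.05·0.82·0.65 + 0.74·0.82·0.35 + 0.71·0.18·0.65 + 0.94·0.18·0.35
        = 0.026650 + 0.212380 + 0.083070 + 0.059220 = 0.381320
Keeping only the viral social-media post-present terms gives 0.142290, so
  P(viral social-media post | traffic spike) = 0.142290 / 0.381320 ≈ 0.373

Now condition on the additional information:
For the numerator, keep only viral social-media post=true terms: 0.94×0.18 = 0.169200
Denominator P(traffic spike | newsletter send): 0.74×0.82 + 0.94×0.18 = 0.776000
P(viral social-media post | traffic spike, newsletter send) = 0.169200/0.776000 ≈ 0.218
— newsletter send explains away the evidence for viral social-media post.

Pr[viral social-media post | traffic spike] ≈ 0.373; Pr[viral social-media post | traffic spike, newsletter send] ≈ 0.218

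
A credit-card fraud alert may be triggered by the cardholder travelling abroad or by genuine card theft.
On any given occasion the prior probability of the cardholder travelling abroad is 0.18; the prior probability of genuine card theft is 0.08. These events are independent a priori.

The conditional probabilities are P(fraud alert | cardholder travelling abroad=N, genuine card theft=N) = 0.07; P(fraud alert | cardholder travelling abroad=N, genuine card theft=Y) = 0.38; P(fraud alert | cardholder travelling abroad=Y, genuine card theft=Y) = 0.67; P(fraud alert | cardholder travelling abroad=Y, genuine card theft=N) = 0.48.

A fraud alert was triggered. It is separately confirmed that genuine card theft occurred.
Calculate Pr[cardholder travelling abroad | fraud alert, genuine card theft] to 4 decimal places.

Numerator (weight on configurations with cardholder travelling abroad): 0.67×0.18 = 0.120600
The normalizing constant is 0.38×0.82 + 0.67×0.18 = 0.432200
P(cardholder travelling abroad | fraud alert, genuine card theft) = 0.120600/0.432200 ≈ 0.2790

Pr[cardholder travelling abroad | fraud alert, genuine card theft] ≈ 0.2790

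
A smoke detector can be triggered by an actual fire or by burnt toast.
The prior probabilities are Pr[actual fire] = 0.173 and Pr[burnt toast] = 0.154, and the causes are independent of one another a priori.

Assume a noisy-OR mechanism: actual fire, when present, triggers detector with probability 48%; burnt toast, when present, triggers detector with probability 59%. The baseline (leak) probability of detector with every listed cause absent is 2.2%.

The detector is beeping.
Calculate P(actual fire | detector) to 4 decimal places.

P(actual fire | detector) ≈ 0.5036

Under noisy-OR, P(detector | causes) = 1 − (1−0.022)·∏(1−qᵢ) over the active causes.
Sum P(detector|·) weighted by the priors over the 4 (actual fire, burnt toast) configurations:
  P(detector) = 0.022·0.827·0.846 + 0.59902·0.827·0.154 + 0.49144·0.173·0.846 + 0.79149·0.173·0.154
        = 0.015392 + 0.076290 + 0.071926 + 0.021087 = 0.184695
Configurations with actual fire contribute 0.093013, so
  P(actual fire | detector) = 0.093013 / 0.184695 ≈ 0.5036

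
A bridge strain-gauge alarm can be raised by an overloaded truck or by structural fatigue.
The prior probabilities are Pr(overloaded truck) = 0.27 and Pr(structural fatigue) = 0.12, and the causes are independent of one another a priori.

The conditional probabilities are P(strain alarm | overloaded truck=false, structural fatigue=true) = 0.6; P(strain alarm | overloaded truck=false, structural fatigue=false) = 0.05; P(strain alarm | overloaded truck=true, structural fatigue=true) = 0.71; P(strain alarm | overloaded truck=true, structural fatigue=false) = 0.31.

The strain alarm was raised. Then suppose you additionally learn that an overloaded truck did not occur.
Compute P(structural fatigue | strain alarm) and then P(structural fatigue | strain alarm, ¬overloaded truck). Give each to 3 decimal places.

P(structural fatigue | strain alarm) ≈ 0.417; P(structural fatigue | strain alarm, ¬overloaded truck) ≈ 0.621

Weight on structural fatigue=true, given the evidence: 0.052560 + 0.023004 = 0.075564
Normalizer over all consistent configurations: 0.05×0.73×0.88 + 0.6×0.73×0.12 + 0.31×0.27×0.88 + 0.71×0.27×0.12 = 0.181340
P(structural fatigue | strain alarm) = 0.075564/0.181340 ≈ 0.417

Now condition on the additional information:
P(strain alarm | ¬overloaded truck) = 0.05*0.88 + 0.6*0.12 = 0.044000 + 0.072000 = 0.116000
The structural fatigue-present share is 0.6*0.12 = 0.072000.
Hence the posterior is 0.072000/0.116000 ≈ 0.621.
Ruling out overloaded truck raises the posterior on structural fatigue — the flip side of explaining away.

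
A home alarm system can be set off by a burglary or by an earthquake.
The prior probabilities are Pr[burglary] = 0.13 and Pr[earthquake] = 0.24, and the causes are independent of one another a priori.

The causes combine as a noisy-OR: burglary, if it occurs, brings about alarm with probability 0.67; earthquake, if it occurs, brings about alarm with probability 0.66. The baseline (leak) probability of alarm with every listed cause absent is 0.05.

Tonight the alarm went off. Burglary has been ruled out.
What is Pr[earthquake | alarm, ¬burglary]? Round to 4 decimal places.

Under noisy-OR, P(alarm | causes) = 1 − (1−0.05)·∏(1−qᵢ) over the active causes.
Numerator (weight on configurations with earthquake): 0.677·0.24 = 0.162480
Normalizer over all consistent configurations: 0.05·0.76 + 0.677·0.24 = 0.200480
Posterior = 0.162480 / 0.200480 ≈ 0.8105

Pr[earthquake | alarm, ¬burglary] ≈ 0.8105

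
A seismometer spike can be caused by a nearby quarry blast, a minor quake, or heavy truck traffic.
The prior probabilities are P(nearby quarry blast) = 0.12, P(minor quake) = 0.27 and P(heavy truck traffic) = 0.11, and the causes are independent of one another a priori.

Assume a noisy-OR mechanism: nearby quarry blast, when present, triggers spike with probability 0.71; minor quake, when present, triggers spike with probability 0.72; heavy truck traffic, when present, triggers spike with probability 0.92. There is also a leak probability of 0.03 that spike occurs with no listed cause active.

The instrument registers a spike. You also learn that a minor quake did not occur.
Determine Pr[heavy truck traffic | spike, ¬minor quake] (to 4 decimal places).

Pr[heavy truck traffic | spike, ¬minor quake] ≈ 0.5048

Under noisy-OR, P(spike | causes) = 1 − (1−0.03)·∏(1−qᵢ) over the active causes.
Weight on heavy truck traffic=true, given the evidence: 0.089288 + 0.012903 = 0.102191
Denominator P(spike | ¬minor quake): 0.03×0.88×0.89 + 0.9224×0.88×0.11 + 0.7187×0.12×0.89 + 0.977496×0.12×0.11 = 0.202444
P(heavy truck traffic | spike, ¬minor quake) = 0.102191/0.202444 ≈ 0.5048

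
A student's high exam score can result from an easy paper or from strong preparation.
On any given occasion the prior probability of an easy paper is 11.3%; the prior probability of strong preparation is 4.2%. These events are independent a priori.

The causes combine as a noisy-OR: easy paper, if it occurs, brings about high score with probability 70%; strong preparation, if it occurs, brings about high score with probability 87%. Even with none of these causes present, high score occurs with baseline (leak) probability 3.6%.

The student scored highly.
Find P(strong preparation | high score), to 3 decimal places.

Under noisy-OR, P(high score | causes) = 1 − (1−0.036)·∏(1−qᵢ) over the active causes.
P(high score) = 0.036×0.887×0.958 + 0.87468×0.887×0.042 + 0.7108×0.113×0.958 + 0.962404×0.113×0.042 = 0.030591 + 0.032585 + 0.076947 + 0.004568 = 0.144691
Restricting to configurations with strong preparation present: 0.032585 + 0.004568 = 0.037153.
Hence the posterior is 0.037153/0.144691 ≈ 0.257.

P(strong preparation | high score) ≈ 0.257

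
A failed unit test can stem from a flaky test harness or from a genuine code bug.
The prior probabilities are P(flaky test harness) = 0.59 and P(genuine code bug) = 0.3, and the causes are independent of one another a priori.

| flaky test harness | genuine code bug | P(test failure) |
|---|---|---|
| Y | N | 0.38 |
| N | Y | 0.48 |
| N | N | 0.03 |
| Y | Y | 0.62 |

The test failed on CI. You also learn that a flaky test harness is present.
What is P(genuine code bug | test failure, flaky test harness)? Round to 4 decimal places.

P(test failure | flaky test harness) = 0.38×0.7 + 0.62×0.3 = 0.266000 + 0.186000 = 0.452000
Restricting to configurations with genuine code bug present: 0.62×0.3 = 0.186000.
So P(genuine code bug | test failure, flaky test harness) = 0.186000/0.452000 ≈ 0.4115.

P(genuine code bug | test failure, flaky test harness) ≈ 0.4115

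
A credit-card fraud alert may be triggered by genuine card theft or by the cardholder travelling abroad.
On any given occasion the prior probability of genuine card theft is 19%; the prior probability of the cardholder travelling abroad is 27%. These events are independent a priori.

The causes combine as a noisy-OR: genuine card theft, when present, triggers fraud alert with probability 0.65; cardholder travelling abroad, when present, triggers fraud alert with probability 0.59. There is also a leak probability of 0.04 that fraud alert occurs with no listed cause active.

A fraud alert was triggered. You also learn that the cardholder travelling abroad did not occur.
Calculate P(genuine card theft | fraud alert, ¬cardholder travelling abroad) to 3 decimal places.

P(genuine card theft | fraud alert, ¬cardholder travelling abroad) ≈ 0.796

Under noisy-OR, P(fraud alert | causes) = 1 − (1−0.04)·∏(1−qᵢ) over the active causes.
Sum P(fraud alert|·) weighted by the priors over both values of genuine card theft:
  P(fraud alert | ¬cardholder travelling abroad) = 0.04·0.81 + 0.664·0.19
        = 0.032400 + 0.126160 = 0.158560
Configurations with genuine card theft contribute 0.126160, so
  P(genuine card theft | fraud alert, ¬cardholder travelling abroad) = 0.126160 / 0.158560 ≈ 0.796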